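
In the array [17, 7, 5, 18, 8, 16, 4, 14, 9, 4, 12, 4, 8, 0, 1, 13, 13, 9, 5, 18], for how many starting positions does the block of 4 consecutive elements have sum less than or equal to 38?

[17, 7, 5, 18] → sum 47
[7, 5, 18, 8] → sum 38  ≤ 38 ✓
[5, 18, 8, 16] → sum 47
[18, 8, 16, 4] → sum 46
[8, 16, 4, 14] → sum 42
[16, 4, 14, 9] → sum 43
[4, 14, 9, 4] → sum 31  ≤ 38 ✓
[14, 9, 4, 12] → sum 39
[9, 4, 12, 4] → sum 29  ≤ 38 ✓
[4, 12, 4, 8] → sum 28  ≤ 38 ✓
[12, 4, 8, 0] → sum 24  ≤ 38 ✓
[4, 8, 0, 1] → sum 13  ≤ 38 ✓
[8, 0, 1, 13] → sum 22  ≤ 38 ✓
[0, 1, 13, 13] → sum 27  ≤ 38 ✓
[1, 13, 13, 9] → sum 36  ≤ 38 ✓
[13, 13, 9, 5] → sum 40
[13, 9, 5, 18] → sum 45
9 windows satisfy the condition.

9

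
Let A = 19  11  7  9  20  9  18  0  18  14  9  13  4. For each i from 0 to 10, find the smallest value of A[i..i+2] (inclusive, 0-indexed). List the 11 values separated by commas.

7, 7, 7, 9, 9, 0, 0, 0, 9, 9, 4

[19, 11, 7] → min 7
[11, 7, 9] → min 7
[7, 9, 20] → min 7
[9, 20, 9] → min 9
[20, 9, 18] → min 9
[9, 18, 0] → min 0
[18, 0, 18] → min 0
[0, 18, 14] → min 0
[18, 14, 9] → min 9
[14, 9, 13] → min 9
[9, 13, 4] → min 4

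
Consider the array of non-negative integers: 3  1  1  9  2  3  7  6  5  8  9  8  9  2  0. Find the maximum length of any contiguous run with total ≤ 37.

9

Extend to the right; shrink from the left whenever the sum exceeds 37:
[3] sum 3 len 1
[3, 1] sum 4 len 2
[3, 1, 1] sum 5 len 3
[3, 1, 1, 9] sum 14 len 4
[3, 1, 1, 9, 2] sum 16 len 5
[3, 1, 1, 9, 2, 3] sum 19 len 6
[3, 1, 1, 9, 2, 3, 7] sum 26 len 7
[3, 1, 1, 9, 2, 3, 7, 6] sum 32 len 8
[3, 1, 1, 9, 2, 3, 7, 6, 5] sum 37 len 9
[2, 3, 7, 6, 5, 8] sum 31 len 6
[7, 6, 5, 8, 9] sum 35 len 5
[6, 5, 8, 9, 8] sum 36 len 5
[8, 9, 8, 9] sum 34 len 4
[8, 9, 8, 9, 2] sum 36 len 5
[8, 9, 8, 9, 2, 0] sum 36 len 6
Longest length seen: 9.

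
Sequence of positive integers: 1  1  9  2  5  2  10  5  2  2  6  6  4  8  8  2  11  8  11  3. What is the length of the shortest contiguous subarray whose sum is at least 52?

add 1: running sum 1 < 52
add 1: running sum 2 < 52
add 9: running sum 11 < 52
add 2: running sum 13 < 52
add 5: running sum 18 < 52
add 2: running sum 20 < 52
add 10: running sum 30 < 52
add 5: running sum 35 < 52
add 2: running sum 37 < 52
add 2: running sum 39 < 52
add 6: running sum 45 < 52
add 6: running sum 51 < 52
add 4: shortest ending here [9, 2, 5, 2, 10, 5, 2, 2, 6, 6, 4] sum 53, len 11
add 8: shortest ending here [2, 5, 2, 10, 5, 2, 2, 6, 6, 4, 8] sum 52, len 11
add 8: shortest ending here [2, 10, 5, 2, 2, 6, 6, 4, 8, 8] sum 53, len 10
add 2: shortest ending here [10, 5, 2, 2, 6, 6, 4, 8, 8, 2] sum 53, len 10
add 11: shortest ending here [5, 2, 2, 6, 6, 4, 8, 8, 2, 11] sum 54, len 10
add 8: shortest ending here [6, 6, 4, 8, 8, 2, 11, 8] sum 53, len 8
add 11: shortest ending here [4, 8, 8, 2, 11, 8, 11] sum 52, len 7
add 3: shortest ending here [4, 8, 8, 2, 11, 8, 11, 3] sum 55, len 8
Shortest qualifying length: 7.

7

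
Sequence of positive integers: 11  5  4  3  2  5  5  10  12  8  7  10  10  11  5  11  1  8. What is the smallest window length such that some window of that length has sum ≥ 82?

9

add 11: running sum 11 < 82
add 5: running sum 16 < 82
add 4: running sum 20 < 82
add 3: running sum 23 < 82
add 2: running sum 25 < 82
add 5: running sum 30 < 82
add 5: running sum 35 < 82
add 10: running sum 45 < 82
add 12: running sum 57 < 82
add 8: running sum 65 < 82
add 7: running sum 72 < 82
add 10: shortest ending here [11, 5, 4, 3, 2, 5, 5, 10, 12, 8, 7, 10] sum 82, len 12
add 10: shortest ending here [11, 5, 4, 3, 2, 5, 5, 10, 12, 8, 7, 10, 10] sum 92, len 13
add 11: shortest ending here [3, 2, 5, 5, 10, 12, 8, 7, 10, 10, 11] sum 83, len 11
add 5: shortest ending here [5, 5, 10, 12, 8, 7, 10, 10, 11, 5] sum 83, len 10
add 11: shortest ending here [10, 12, 8, 7, 10, 10, 11, 5, 11] sum 84, len 9
add 1: shortest ending here [10, 12, 8, 7, 10, 10, 11, 5, 11, 1] sum 85, len 10
add 8: shortest ending here [12, 8, 7, 10, 10, 11, 5, 11, 1, 8] sum 83, len 10
Shortest qualifying length: 9.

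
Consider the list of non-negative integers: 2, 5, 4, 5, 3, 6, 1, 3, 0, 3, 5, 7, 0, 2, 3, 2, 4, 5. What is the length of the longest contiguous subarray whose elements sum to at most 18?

Extend to the right; shrink from the left whenever the sum exceeds 18:
add 2: [2] sum 2, len 1
add 5: [2, 5] sum 7, len 2
add 4: [2, 5, 4] sum 11, len 3
add 5: [2, 5, 4, 5] sum 16, len 4
add 3: [5, 4, 5, 3] sum 17, len 4
add 6: [4, 5, 3, 6] sum 18, len 4
add 1: [5, 3, 6, 1] sum 15, len 4
add 3: [5, 3, 6, 1, 3] sum 18, len 5
add 0: [5, 3, 6, 1, 3, 0] sum 18, len 6
add 3: [3, 6, 1, 3, 0, 3] sum 16, len 6
add 5: [6, 1, 3, 0, 3, 5] sum 18, len 6
add 7: [3, 0, 3, 5, 7] sum 18, len 5
add 0: [3, 0, 3, 5, 7, 0] sum 18, len 6
add 2: [0, 3, 5, 7, 0, 2] sum 17, len 6
add 3: [5, 7, 0, 2, 3] sum 17, len 5
add 2: [7, 0, 2, 3, 2] sum 14, len 5
add 4: [7, 0, 2, 3, 2, 4] sum 18, len 6
add 5: [0, 2, 3, 2, 4, 5] sum 16, len 6
Longest length seen: 6.

6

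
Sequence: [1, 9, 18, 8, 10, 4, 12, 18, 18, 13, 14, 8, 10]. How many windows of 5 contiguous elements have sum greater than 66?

1 9 18 8 10 → sum 46
9 18 8 10 4 → sum 49
18 8 10 4 12 → sum 52
8 10 4 12 18 → sum 52
10 4 12 18 18 → sum 62
4 12 18 18 13 → sum 65
12 18 18 13 14 → sum 75  > 66 ✓
18 18 13 14 8 → sum 71  > 66 ✓
18 13 14 8 10 → sum 63
2 windows satisfy the condition.

2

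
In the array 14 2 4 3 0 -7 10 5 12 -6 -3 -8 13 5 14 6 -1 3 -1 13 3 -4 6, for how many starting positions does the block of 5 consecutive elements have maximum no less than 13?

12

[14, 2, 4, 3, 0] → max 14  ≥ 13 ✓
[2, 4, 3, 0, -7] → max 4
[4, 3, 0, -7, 10] → max 10
[3, 0, -7, 10, 5] → max 10
[0, -7, 10, 5, 12] → max 12
[-7, 10, 5, 12, -6] → max 12
[10, 5, 12, -6, -3] → max 12
[5, 12, -6, -3, -8] → max 12
[12, -6, -3, -8, 13] → max 13  ≥ 13 ✓
[-6, -3, -8, 13, 5] → max 13  ≥ 13 ✓
[-3, -8, 13, 5, 14] → max 14  ≥ 13 ✓
[-8, 13, 5, 14, 6] → max 14  ≥ 13 ✓
[13, 5, 14, 6, -1] → max 14  ≥ 13 ✓
[5, 14, 6, -1, 3] → max 14  ≥ 13 ✓
[14, 6, -1, 3, -1] → max 14  ≥ 13 ✓
[6, -1, 3, -1, 13] → max 13  ≥ 13 ✓
[-1, 3, -1, 13, 3] → max 13  ≥ 13 ✓
[3, -1, 13, 3, -4] → max 13  ≥ 13 ✓
[-1, 13, 3, -4, 6] → max 13  ≥ 13 ✓
12 windows satisfy the condition.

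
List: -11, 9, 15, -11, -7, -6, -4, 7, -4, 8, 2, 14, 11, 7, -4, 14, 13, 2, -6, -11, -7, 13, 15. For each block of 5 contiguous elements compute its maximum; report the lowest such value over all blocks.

7

Window maxs for each of the 19 positions:
[-11, 9, 15, -11, -7] → max 15
[9, 15, -11, -7, -6] → max 15
[15, -11, -7, -6, -4] → max 15
[-11, -7, -6, -4, 7] → max 7
[-7, -6, -4, 7, -4] → max 7
[-6, -4, 7, -4, 8] → max 8
[-4, 7, -4, 8, 2] → max 8
[7, -4, 8, 2, 14] → max 14
[-4, 8, 2, 14, 11] → max 14
[8, 2, 14, 11, 7] → max 14
[2, 14, 11, 7, -4] → max 14
[14, 11, 7, -4, 14] → max 14
[11, 7, -4, 14, 13] → max 14
[7, -4, 14, 13, 2] → max 14
[-4, 14, 13, 2, -6] → max 14
[14, 13, 2, -6, -11] → max 14
[13, 2, -6, -11, -7] → max 13
[2, -6, -11, -7, 13] → max 13
[-6, -11, -7, 13, 15] → max 15
Lowest of these is 7.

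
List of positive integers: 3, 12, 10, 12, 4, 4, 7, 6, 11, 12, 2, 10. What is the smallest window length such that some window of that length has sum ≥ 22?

2

add 3: running sum 3 < 22
add 12: running sum 15 < 22
add 10: shortest ending here [12, 10] sum 22, len 2
add 12: shortest ending here [10, 12] sum 22, len 2
add 4: shortest ending here [10, 12, 4] sum 26, len 3
add 4: shortest ending here [10, 12, 4, 4] sum 30, len 4
add 7: shortest ending here [12, 4, 4, 7] sum 27, len 4
add 6: shortest ending here [12, 4, 4, 7, 6] sum 33, len 5
add 11: shortest ending here [7, 6, 11] sum 24, len 3
add 12: shortest ending here [11, 12] sum 23, len 2
add 2: shortest ending here [11, 12, 2] sum 25, len 3
add 10: shortest ending here [12, 2, 10] sum 24, len 3
Shortest qualifying length: 2.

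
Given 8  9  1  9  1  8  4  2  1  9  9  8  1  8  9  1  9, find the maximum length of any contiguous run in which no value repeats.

5

add 8: [8] len 1
add 9: [8, 9] len 2
add 1: [8, 9, 1] len 3
add 9 (repeat 9, move left end past it): [1, 9] len 2
add 1 (repeat 1, move left end past it): [9, 1] len 2
add 8: [9, 1, 8] len 3
add 4: [9, 1, 8, 4] len 4
add 2: [9, 1, 8, 4, 2] len 5
add 1 (repeat 1, move left end past it): [8, 4, 2, 1] len 4
add 9: [8, 4, 2, 1, 9] len 5
add 9 (repeat 9, move left end past it): [9] len 1
add 8: [9, 8] len 2
add 1: [9, 8, 1] len 3
add 8 (repeat 8, move left end past it): [1, 8] len 2
add 9: [1, 8, 9] len 3
add 1 (repeat 1, move left end past it): [8, 9, 1] len 3
add 9 (repeat 9, move left end past it): [1, 9] len 2
Longest all-distinct length: 5.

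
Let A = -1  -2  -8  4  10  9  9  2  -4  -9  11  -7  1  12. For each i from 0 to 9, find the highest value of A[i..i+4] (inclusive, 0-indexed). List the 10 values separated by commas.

Sliding a size-5 window across the 14 values:
-1 -2 -8 4 10 → max 10
-2 -8 4 10 9 → max 10
-8 4 10 9 9 → max 10
4 10 9 9 2 → max 10
10 9 9 2 -4 → max 10
9 9 2 -4 -9 → max 9
9 2 -4 -9 11 → max 11
2 -4 -9 11 -7 → max 11
-4 -9 11 -7 1 → max 11
-9 11 -7 1 12 → max 12

10, 10, 10, 10, 10, 9, 11, 11, 11, 12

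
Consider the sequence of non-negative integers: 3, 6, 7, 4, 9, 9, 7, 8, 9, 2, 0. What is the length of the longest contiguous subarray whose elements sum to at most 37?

[3] sum 3 len 1
[3, 6] sum 9 len 2
[3, 6, 7] sum 16 len 3
[3, 6, 7, 4] sum 20 len 4
[3, 6, 7, 4, 9] sum 29 len 5
[6, 7, 4, 9, 9] sum 35 len 5
[7, 4, 9, 9, 7] sum 36 len 5
[4, 9, 9, 7, 8] sum 37 len 5
[9, 7, 8, 9] sum 33 len 4
[9, 7, 8, 9, 2] sum 35 len 5
[9, 7, 8, 9, 2, 0] sum 35 len 6
Longest length seen: 6.

6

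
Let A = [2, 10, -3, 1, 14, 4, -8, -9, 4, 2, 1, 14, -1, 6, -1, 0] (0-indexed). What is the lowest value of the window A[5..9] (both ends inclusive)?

Elements at indices 5..9: 4, -8, -9, 4, 2
min(4, -8, -9, 4, 2) = -9

-9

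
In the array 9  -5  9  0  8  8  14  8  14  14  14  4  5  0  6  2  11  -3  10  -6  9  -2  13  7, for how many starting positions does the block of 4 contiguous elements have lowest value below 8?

17

9 -5 9 0 → min -5  < 8 ✓
-5 9 0 8 → min -5  < 8 ✓
9 0 8 8 → min 0  < 8 ✓
0 8 8 14 → min 0  < 8 ✓
8 8 14 8 → min 8
8 14 8 14 → min 8
14 8 14 14 → min 8
8 14 14 14 → min 8
14 14 14 4 → min 4  < 8 ✓
14 14 4 5 → min 4  < 8 ✓
14 4 5 0 → min 0  < 8 ✓
4 5 0 6 → min 0  < 8 ✓
5 0 6 2 → min 0  < 8 ✓
0 6 2 11 → min 0  < 8 ✓
6 2 11 -3 → min -3  < 8 ✓
2 11 -3 10 → min -3  < 8 ✓
11 -3 10 -6 → min -6  < 8 ✓
-3 10 -6 9 → min -6  < 8 ✓
10 -6 9 -2 → min -6  < 8 ✓
-6 9 -2 13 → min -6  < 8 ✓
9 -2 13 7 → min -2  < 8 ✓
17 windows satisfy the condition.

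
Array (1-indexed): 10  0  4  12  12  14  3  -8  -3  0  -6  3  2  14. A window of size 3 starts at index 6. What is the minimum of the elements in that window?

Elements at indices 6..8: 14, 3, -8
min(14, 3, -8) = -8

-8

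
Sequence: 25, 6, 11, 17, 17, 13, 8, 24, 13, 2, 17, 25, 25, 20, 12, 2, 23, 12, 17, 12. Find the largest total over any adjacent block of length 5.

99

[25, 6, 11, 17, 17] → sum 76
[6, 11, 17, 17, 13] → sum 64
[11, 17, 17, 13, 8] → sum 66
[17, 17, 13, 8, 24] → sum 79
[17, 13, 8, 24, 13] → sum 75
[13, 8, 24, 13, 2] → sum 60
[8, 24, 13, 2, 17] → sum 64
[24, 13, 2, 17, 25] → sum 81
[13, 2, 17, 25, 25] → sum 82
[2, 17, 25, 25, 20] → sum 89
[17, 25, 25, 20, 12] → sum 99
[25, 25, 20, 12, 2] → sum 84
[25, 20, 12, 2, 23] → sum 82
[20, 12, 2, 23, 12] → sum 69
[12, 2, 23, 12, 17] → sum 66
[2, 23, 12, 17, 12] → sum 66
Largest of these is 99.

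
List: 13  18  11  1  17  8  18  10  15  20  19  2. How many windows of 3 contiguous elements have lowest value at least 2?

[13, 18, 11] → min 11  ≥ 2 ✓
[18, 11, 1] → min 1
[11, 1, 17] → min 1
[1, 17, 8] → min 1
[17, 8, 18] → min 8  ≥ 2 ✓
[8, 18, 10] → min 8  ≥ 2 ✓
[18, 10, 15] → min 10  ≥ 2 ✓
[10, 15, 20] → min 10  ≥ 2 ✓
[15, 20, 19] → min 15  ≥ 2 ✓
[20, 19, 2] → min 2  ≥ 2 ✓
7 windows satisfy the condition.

7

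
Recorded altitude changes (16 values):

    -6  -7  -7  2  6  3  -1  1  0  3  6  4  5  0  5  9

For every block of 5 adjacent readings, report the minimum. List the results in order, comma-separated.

Sliding a size-5 window across the 16 values:
[-6, -7, -7, 2, 6] → min -7
[-7, -7, 2, 6, 3] → min -7
[-7, 2, 6, 3, -1] → min -7
[2, 6, 3, -1, 1] → min -1
[6, 3, -1, 1, 0] → min -1
[3, -1, 1, 0, 3] → min -1
[-1, 1, 0, 3, 6] → min -1
[1, 0, 3, 6, 4] → min 0
[0, 3, 6, 4, 5] → min 0
[3, 6, 4, 5, 0] → min 0
[6, 4, 5, 0, 5] → min 0
[4, 5, 0, 5, 9] → min 0

-7, -7, -7, -1, -1, -1, -1, 0, 0, 0, 0, 0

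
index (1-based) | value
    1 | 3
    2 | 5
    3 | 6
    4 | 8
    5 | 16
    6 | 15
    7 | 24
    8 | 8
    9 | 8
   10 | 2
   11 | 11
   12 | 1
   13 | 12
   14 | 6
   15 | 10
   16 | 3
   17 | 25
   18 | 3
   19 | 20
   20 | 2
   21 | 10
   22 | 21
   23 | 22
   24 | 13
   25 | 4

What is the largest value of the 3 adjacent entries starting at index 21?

22

Elements at indices 21..23: 10, 21, 22
max(10, 21, 22) = 22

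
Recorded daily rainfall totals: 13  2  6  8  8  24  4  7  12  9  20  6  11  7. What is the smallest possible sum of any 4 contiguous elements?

24

Each size-4 window and its sum:
[13, 2, 6, 8] → sum 29
[2, 6, 8, 8] → sum 24
[6, 8, 8, 24] → sum 46
[8, 8, 24, 4] → sum 44
[8, 24, 4, 7] → sum 43
[24, 4, 7, 12] → sum 47
[4, 7, 12, 9] → sum 32
[7, 12, 9, 20] → sum 48
[12, 9, 20, 6] → sum 47
[9, 20, 6, 11] → sum 46
[20, 6, 11, 7] → sum 44
Smallest of these is 24.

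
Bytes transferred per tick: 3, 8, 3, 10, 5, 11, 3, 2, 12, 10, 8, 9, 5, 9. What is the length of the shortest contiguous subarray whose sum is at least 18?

2

add 3: running sum 3 < 18
add 8: running sum 11 < 18
add 3: running sum 14 < 18
add 10: shortest ending here [8, 3, 10] sum 21, len 3
add 5: shortest ending here [3, 10, 5] sum 18, len 3
add 11: shortest ending here [10, 5, 11] sum 26, len 3
add 3: shortest ending here [5, 11, 3] sum 19, len 3
add 2: shortest ending here [5, 11, 3, 2] sum 21, len 4
add 12: shortest ending here [11, 3, 2, 12] sum 28, len 4
add 10: shortest ending here [12, 10] sum 22, len 2
add 8: shortest ending here [10, 8] sum 18, len 2
add 9: shortest ending here [10, 8, 9] sum 27, len 3
add 5: shortest ending here [8, 9, 5] sum 22, len 3
add 9: shortest ending here [9, 5, 9] sum 23, len 3
Shortest qualifying length: 2.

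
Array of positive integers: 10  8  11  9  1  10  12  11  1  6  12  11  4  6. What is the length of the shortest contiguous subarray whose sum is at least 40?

add 10: running sum 10 < 40
add 8: running sum 18 < 40
add 11: running sum 29 < 40
add 9: running sum 38 < 40
add 1: running sum 39 < 40
add 10: shortest ending here [10, 8, 11, 9, 1, 10] sum 49, len 6
add 12: shortest ending here [11, 9, 1, 10, 12] sum 43, len 5
add 11: shortest ending here [9, 1, 10, 12, 11] sum 43, len 5
add 1: shortest ending here [9, 1, 10, 12, 11, 1] sum 44, len 6
add 6: shortest ending here [10, 12, 11, 1, 6] sum 40, len 5
add 12: shortest ending here [12, 11, 1, 6, 12] sum 42, len 5
add 11: shortest ending here [11, 1, 6, 12, 11] sum 41, len 5
add 4: shortest ending here [11, 1, 6, 12, 11, 4] sum 45, len 6
add 6: shortest ending here [1, 6, 12, 11, 4, 6] sum 40, len 6
Shortest qualifying length: 5.

5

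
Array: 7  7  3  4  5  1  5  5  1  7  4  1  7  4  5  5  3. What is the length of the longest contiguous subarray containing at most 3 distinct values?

add 7: window [7] (1 distinct), len 1
add 7: window [7, 7] (1 distinct), len 2
add 3: window [7, 7, 3] (2 distinct), len 3
add 4: window [7, 7, 3, 4] (3 distinct), len 4
add 5: window [3, 4, 5] (3 distinct), len 3
add 1: window [4, 5, 1] (3 distinct), len 3
add 5: window [4, 5, 1, 5] (3 distinct), len 4
add 5: window [4, 5, 1, 5, 5] (3 distinct), len 5
add 1: window [4, 5, 1, 5, 5, 1] (3 distinct), len 6
add 7: window [5, 1, 5, 5, 1, 7] (3 distinct), len 6
add 4: window [1, 7, 4] (3 distinct), len 3
add 1: window [1, 7, 4, 1] (3 distinct), len 4
add 7: window [1, 7, 4, 1, 7] (3 distinct), len 5
add 4: window [1, 7, 4, 1, 7, 4] (3 distinct), len 6
add 5: window [7, 4, 5] (3 distinct), len 3
add 5: window [7, 4, 5, 5] (3 distinct), len 4
add 3: window [4, 5, 5, 3] (3 distinct), len 4
Longest length with ≤3 distinct: 6.

6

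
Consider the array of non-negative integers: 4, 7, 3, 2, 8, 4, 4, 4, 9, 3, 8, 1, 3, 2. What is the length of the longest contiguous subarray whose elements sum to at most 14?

[4] sum 4 len 1
[4, 7] sum 11 len 2
[4, 7, 3] sum 14 len 3
[7, 3, 2] sum 12 len 3
[3, 2, 8] sum 13 len 3
[2, 8, 4] sum 14 len 3
[4, 4] sum 8 len 2
[4, 4, 4] sum 12 len 3
[4, 9] sum 13 len 2
[9, 3] sum 12 len 2
[3, 8] sum 11 len 2
[3, 8, 1] sum 12 len 3
[8, 1, 3] sum 12 len 3
[8, 1, 3, 2] sum 14 len 4
Longest length seen: 4.

4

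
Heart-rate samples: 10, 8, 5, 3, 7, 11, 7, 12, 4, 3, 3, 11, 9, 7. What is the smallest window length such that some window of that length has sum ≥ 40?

5

add 10: running sum 10 < 40
add 8: running sum 18 < 40
add 5: running sum 23 < 40
add 3: running sum 26 < 40
add 7: running sum 33 < 40
add 11: shortest ending here [10, 8, 5, 3, 7, 11] sum 44, len 6
add 7: shortest ending here [8, 5, 3, 7, 11, 7] sum 41, len 6
add 12: shortest ending here [3, 7, 11, 7, 12] sum 40, len 5
add 4: shortest ending here [7, 11, 7, 12, 4] sum 41, len 5
add 3: shortest ending here [7, 11, 7, 12, 4, 3] sum 44, len 6
add 3: shortest ending here [11, 7, 12, 4, 3, 3] sum 40, len 6
add 11: shortest ending here [7, 12, 4, 3, 3, 11] sum 40, len 6
add 9: shortest ending here [12, 4, 3, 3, 11, 9] sum 42, len 6
add 7: shortest ending here [12, 4, 3, 3, 11, 9, 7] sum 49, len 7
Shortest qualifying length: 5.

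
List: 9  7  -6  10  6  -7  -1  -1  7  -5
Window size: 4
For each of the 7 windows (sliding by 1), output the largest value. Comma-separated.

(9, 7, -6, 10) → max 10
(7, -6, 10, 6) → max 10
(-6, 10, 6, -7) → max 10
(10, 6, -7, -1) → max 10
(6, -7, -1, -1) → max 6
(-7, -1, -1, 7) → max 7
(-1, -1, 7, -5) → max 7

10, 10, 10, 10, 6, 7, 7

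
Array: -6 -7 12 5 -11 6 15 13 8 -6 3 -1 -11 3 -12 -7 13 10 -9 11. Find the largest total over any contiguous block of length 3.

Window sums for each of the 18 positions:
-6 -7 12 → sum -1
-7 12 5 → sum 10
12 5 -11 → sum 6
5 -11 6 → sum 0
-11 6 15 → sum 10
6 15 13 → sum 34
15 13 8 → sum 36
13 8 -6 → sum 15
8 -6 3 → sum 5
-6 3 -1 → sum -4
3 -1 -11 → sum -9
-1 -11 3 → sum -9
-11 3 -12 → sum -20
3 -12 -7 → sum -16
-12 -7 13 → sum -6
-7 13 10 → sum 16
13 10 -9 → sum 14
10 -9 11 → sum 12
Largest of these is 36.

36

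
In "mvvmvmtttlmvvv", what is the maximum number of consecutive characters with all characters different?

add m: [m] len 1
add v: [m, v] len 2
add v (repeat v, move left end past it): [v] len 1
add m: [v, m] len 2
add v (repeat v, move left end past it): [m, v] len 2
add m (repeat m, move left end past it): [v, m] len 2
add t: [v, m, t] len 3
add t (repeat t, move left end past it): [t] len 1
add t (repeat t, move left end past it): [t] len 1
add l: [t, l] len 2
add m: [t, l, m] len 3
add v: [t, l, m, v] len 4
add v (repeat v, move left end past it): [v] len 1
add v (repeat v, move left end past it): [v] len 1
Longest all-distinct length: 4.

4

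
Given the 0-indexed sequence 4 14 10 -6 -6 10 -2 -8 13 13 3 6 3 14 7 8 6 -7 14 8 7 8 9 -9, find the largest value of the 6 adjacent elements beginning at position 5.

13

Elements at indices 5..10: 10, -2, -8, 13, 13, 3
max(10, -2, -8, 13, 13, 3) = 13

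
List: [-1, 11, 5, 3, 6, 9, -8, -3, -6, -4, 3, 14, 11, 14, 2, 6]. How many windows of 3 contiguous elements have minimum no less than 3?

5

-1 11 5 → min -1
11 5 3 → min 3  ≥ 3 ✓
5 3 6 → min 3  ≥ 3 ✓
3 6 9 → min 3  ≥ 3 ✓
6 9 -8 → min -8
9 -8 -3 → min -8
-8 -3 -6 → min -8
-3 -6 -4 → min -6
-6 -4 3 → min -6
-4 3 14 → min -4
3 14 11 → min 3  ≥ 3 ✓
14 11 14 → min 11  ≥ 3 ✓
11 14 2 → min 2
14 2 6 → min 2
5 windows satisfy the condition.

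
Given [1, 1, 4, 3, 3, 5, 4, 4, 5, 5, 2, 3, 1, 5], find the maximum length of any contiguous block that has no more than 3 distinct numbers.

[1] 1 distinct, len 1
[1, 1] 1 distinct, len 2
[1, 1, 4] 2 distinct, len 3
[1, 1, 4, 3] 3 distinct, len 4
[1, 1, 4, 3, 3] 3 distinct, len 5
[4, 3, 3, 5] 3 distinct, len 4
[4, 3, 3, 5, 4] 3 distinct, len 5
[4, 3, 3, 5, 4, 4] 3 distinct, len 6
[4, 3, 3, 5, 4, 4, 5] 3 distinct, len 7
[4, 3, 3, 5, 4, 4, 5, 5] 3 distinct, len 8
[5, 4, 4, 5, 5, 2] 3 distinct, len 6
[5, 5, 2, 3] 3 distinct, len 4
[2, 3, 1] 3 distinct, len 3
[3, 1, 5] 3 distinct, len 3
Longest length with ≤3 distinct: 8.

8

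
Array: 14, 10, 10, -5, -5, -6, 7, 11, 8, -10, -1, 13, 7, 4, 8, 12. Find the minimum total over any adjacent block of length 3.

-16

[14, 10, 10] → sum 34
[10, 10, -5] → sum 15
[10, -5, -5] → sum 0
[-5, -5, -6] → sum -16
[-5, -6, 7] → sum -4
[-6, 7, 11] → sum 12
[7, 11, 8] → sum 26
[11, 8, -10] → sum 9
[8, -10, -1] → sum -3
[-10, -1, 13] → sum 2
[-1, 13, 7] → sum 19
[13, 7, 4] → sum 24
[7, 4, 8] → sum 19
[4, 8, 12] → sum 24
Minimum of these is -16.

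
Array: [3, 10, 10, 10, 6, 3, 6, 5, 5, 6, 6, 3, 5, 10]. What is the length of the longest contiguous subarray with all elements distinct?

add 3: [3] len 1
add 10: [3, 10] len 2
add 10 (repeat 10, move left end past it): [10] len 1
add 10 (repeat 10, move left end past it): [10] len 1
add 6: [10, 6] len 2
add 3: [10, 6, 3] len 3
add 6 (repeat 6, move left end past it): [3, 6] len 2
add 5: [3, 6, 5] len 3
add 5 (repeat 5, move left end past it): [5] len 1
add 6: [5, 6] len 2
add 6 (repeat 6, move left end past it): [6] len 1
add 3: [6, 3] len 2
add 5: [6, 3, 5] len 3
add 10: [6, 3, 5, 10] len 4
Longest all-distinct length: 4.

4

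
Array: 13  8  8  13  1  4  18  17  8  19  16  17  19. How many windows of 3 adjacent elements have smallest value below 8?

13 8 8 → min 8
8 8 13 → min 8
8 13 1 → min 1  < 8 ✓
13 1 4 → min 1  < 8 ✓
1 4 18 → min 1  < 8 ✓
4 18 17 → min 4  < 8 ✓
18 17 8 → min 8
17 8 19 → min 8
8 19 16 → min 8
19 16 17 → min 16
16 17 19 → min 16
4 windows satisfy the condition.

4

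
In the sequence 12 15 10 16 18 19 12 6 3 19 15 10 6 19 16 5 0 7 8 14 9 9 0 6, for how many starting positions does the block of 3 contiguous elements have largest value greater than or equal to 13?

17

12 15 10 → max 15  ≥ 13 ✓
15 10 16 → max 16  ≥ 13 ✓
10 16 18 → max 18  ≥ 13 ✓
16 18 19 → max 19  ≥ 13 ✓
18 19 12 → max 19  ≥ 13 ✓
19 12 6 → max 19  ≥ 13 ✓
12 6 3 → max 12
6 3 19 → max 19  ≥ 13 ✓
3 19 15 → max 19  ≥ 13 ✓
19 15 10 → max 19  ≥ 13 ✓
15 10 6 → max 15  ≥ 13 ✓
10 6 19 → max 19  ≥ 13 ✓
6 19 16 → max 19  ≥ 13 ✓
19 16 5 → max 19  ≥ 13 ✓
16 5 0 → max 16  ≥ 13 ✓
5 0 7 → max 7
0 7 8 → max 8
7 8 14 → max 14  ≥ 13 ✓
8 14 9 → max 14  ≥ 13 ✓
14 9 9 → max 14  ≥ 13 ✓
9 9 0 → max 9
9 0 6 → max 9
17 windows satisfy the condition.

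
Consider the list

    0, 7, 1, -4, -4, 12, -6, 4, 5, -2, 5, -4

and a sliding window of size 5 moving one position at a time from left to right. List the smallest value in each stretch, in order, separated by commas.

-4, -4, -6, -6, -6, -6, -6, -4

Sliding a size-5 window across the 12 values:
0 7 1 -4 -4 → min -4
7 1 -4 -4 12 → min -4
1 -4 -4 12 -6 → min -6
-4 -4 12 -6 4 → min -6
-4 12 -6 4 5 → min -6
12 -6 4 5 -2 → min -6
-6 4 5 -2 5 → min -6
4 5 -2 5 -4 → min -4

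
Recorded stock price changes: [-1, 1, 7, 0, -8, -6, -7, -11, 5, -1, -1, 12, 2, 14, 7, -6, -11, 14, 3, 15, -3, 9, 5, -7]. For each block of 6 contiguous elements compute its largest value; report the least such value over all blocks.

5

-1 1 7 0 -8 -6 → max 7
1 7 0 -8 -6 -7 → max 7
7 0 -8 -6 -7 -11 → max 7
0 -8 -6 -7 -11 5 → max 5
-8 -6 -7 -11 5 -1 → max 5
-6 -7 -11 5 -1 -1 → max 5
-7 -11 5 -1 -1 12 → max 12
-11 5 -1 -1 12 2 → max 12
5 -1 -1 12 2 14 → max 14
-1 -1 12 2 14 7 → max 14
-1 12 2 14 7 -6 → max 14
12 2 14 7 -6 -11 → max 14
2 14 7 -6 -11 14 → max 14
14 7 -6 -11 14 3 → max 14
7 -6 -11 14 3 15 → max 15
-6 -11 14 3 15 -3 → max 15
-11 14 3 15 -3 9 → max 15
14 3 15 -3 9 5 → max 15
3 15 -3 9 5 -7 → max 15
Least of these is 5.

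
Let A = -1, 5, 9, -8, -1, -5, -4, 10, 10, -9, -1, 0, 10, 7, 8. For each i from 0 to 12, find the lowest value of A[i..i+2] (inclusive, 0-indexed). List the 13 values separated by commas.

(-1, 5, 9) → min -1
(5, 9, -8) → min -8
(9, -8, -1) → min -8
(-8, -1, -5) → min -8
(-1, -5, -4) → min -5
(-5, -4, 10) → min -5
(-4, 10, 10) → min -4
(10, 10, -9) → min -9
(10, -9, -1) → min -9
(-9, -1, 0) → min -9
(-1, 0, 10) → min -1
(0, 10, 7) → min 0
(10, 7, 8) → min 7

-1, -8, -8, -8, -5, -5, -4, -9, -9, -9, -1, 0, 7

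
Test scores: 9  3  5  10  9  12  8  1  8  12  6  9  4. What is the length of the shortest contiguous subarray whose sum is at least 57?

7

add 9: running sum 9 < 57
add 3: running sum 12 < 57
add 5: running sum 17 < 57
add 10: running sum 27 < 57
add 9: running sum 36 < 57
add 12: running sum 48 < 57
add 8: running sum 56 < 57
add 1: shortest ending here [9, 3, 5, 10, 9, 12, 8, 1] sum 57, len 8
add 8: shortest ending here [9, 3, 5, 10, 9, 12, 8, 1, 8] sum 65, len 9
add 12: shortest ending here [10, 9, 12, 8, 1, 8, 12] sum 60, len 7
add 6: shortest ending here [10, 9, 12, 8, 1, 8, 12, 6] sum 66, len 8
add 9: shortest ending here [9, 12, 8, 1, 8, 12, 6, 9] sum 65, len 8
add 4: shortest ending here [12, 8, 1, 8, 12, 6, 9, 4] sum 60, len 8
Shortest qualifying length: 7.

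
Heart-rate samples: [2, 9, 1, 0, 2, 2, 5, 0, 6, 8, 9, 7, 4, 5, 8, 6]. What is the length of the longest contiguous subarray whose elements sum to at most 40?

10

→ 2: sum 2, len 1
→ 9: sum 11, len 2
→ 1: sum 12, len 3
→ 0: sum 12, len 4
→ 2: sum 14, len 5
→ 2: sum 16, len 6
→ 5: sum 21, len 7
→ 0: sum 21, len 8
→ 6: sum 27, len 9
→ 8: sum 35, len 10
→ 9 (dropped 2, 9): sum 33, len 9
→ 7: sum 40, len 10
→ 4 (dropped 1, 0, 2, 2): sum 39, len 7
→ 5 (dropped 5): sum 39, len 7
→ 8 (dropped 0, 6, 8): sum 33, len 5
→ 6: sum 39, len 6
Longest length seen: 10.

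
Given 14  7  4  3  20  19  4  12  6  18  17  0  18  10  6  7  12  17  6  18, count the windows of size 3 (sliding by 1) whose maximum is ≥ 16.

14 7 4 → max 14
7 4 3 → max 7
4 3 20 → max 20  ≥ 16 ✓
3 20 19 → max 20  ≥ 16 ✓
20 19 4 → max 20  ≥ 16 ✓
19 4 12 → max 19  ≥ 16 ✓
4 12 6 → max 12
12 6 18 → max 18  ≥ 16 ✓
6 18 17 → max 18  ≥ 16 ✓
18 17 0 → max 18  ≥ 16 ✓
17 0 18 → max 18  ≥ 16 ✓
0 18 10 → max 18  ≥ 16 ✓
18 10 6 → max 18  ≥ 16 ✓
10 6 7 → max 10
6 7 12 → max 12
7 12 17 → max 17  ≥ 16 ✓
12 17 6 → max 17  ≥ 16 ✓
17 6 18 → max 18  ≥ 16 ✓
13 windows satisfy the condition.

13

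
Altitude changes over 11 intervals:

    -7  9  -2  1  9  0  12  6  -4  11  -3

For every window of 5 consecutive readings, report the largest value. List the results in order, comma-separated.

Sliding a size-5 window across the 11 values:
-7 9 -2 1 9 → max 9
9 -2 1 9 0 → max 9
-2 1 9 0 12 → max 12
1 9 0 12 6 → max 12
9 0 12 6 -4 → max 12
0 12 6 -4 11 → max 12
12 6 -4 11 -3 → max 12

9, 9, 12, 12, 12, 12, 12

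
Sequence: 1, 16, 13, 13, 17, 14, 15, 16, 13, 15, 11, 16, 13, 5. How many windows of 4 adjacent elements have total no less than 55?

9

(1, 16, 13, 13) → sum 43
(16, 13, 13, 17) → sum 59  ≥ 55 ✓
(13, 13, 17, 14) → sum 57  ≥ 55 ✓
(13, 17, 14, 15) → sum 59  ≥ 55 ✓
(17, 14, 15, 16) → sum 62  ≥ 55 ✓
(14, 15, 16, 13) → sum 58  ≥ 55 ✓
(15, 16, 13, 15) → sum 59  ≥ 55 ✓
(16, 13, 15, 11) → sum 55  ≥ 55 ✓
(13, 15, 11, 16) → sum 55  ≥ 55 ✓
(15, 11, 16, 13) → sum 55  ≥ 55 ✓
(11, 16, 13, 5) → sum 45
9 windows satisfy the condition.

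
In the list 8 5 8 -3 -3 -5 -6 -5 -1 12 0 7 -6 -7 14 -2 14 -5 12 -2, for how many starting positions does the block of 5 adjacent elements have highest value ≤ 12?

10

[8, 5, 8, -3, -3] → max 8  ≤ 12 ✓
[5, 8, -3, -3, -5] → max 8  ≤ 12 ✓
[8, -3, -3, -5, -6] → max 8  ≤ 12 ✓
[-3, -3, -5, -6, -5] → max -3  ≤ 12 ✓
[-3, -5, -6, -5, -1] → max -1  ≤ 12 ✓
[-5, -6, -5, -1, 12] → max 12  ≤ 12 ✓
[-6, -5, -1, 12, 0] → max 12  ≤ 12 ✓
[-5, -1, 12, 0, 7] → max 12  ≤ 12 ✓
[-1, 12, 0, 7, -6] → max 12  ≤ 12 ✓
[12, 0, 7, -6, -7] → max 12  ≤ 12 ✓
[0, 7, -6, -7, 14] → max 14
[7, -6, -7, 14, -2] → max 14
[-6, -7, 14, -2, 14] → max 14
[-7, 14, -2, 14, -5] → max 14
[14, -2, 14, -5, 12] → max 14
[-2, 14, -5, 12, -2] → max 14
10 windows satisfy the condition.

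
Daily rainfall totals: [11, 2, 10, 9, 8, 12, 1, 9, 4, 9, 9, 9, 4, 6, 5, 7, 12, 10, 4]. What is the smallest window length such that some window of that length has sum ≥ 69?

9

add 11: running sum 11 < 69
add 2: running sum 13 < 69
add 10: running sum 23 < 69
add 9: running sum 32 < 69
add 8: running sum 40 < 69
add 12: running sum 52 < 69
add 1: running sum 53 < 69
add 9: running sum 62 < 69
add 4: running sum 66 < 69
end 9: [11, 2, 10, 9, 8, 12, 1, 9, 4, 9] sum 75, len 10
end 10: [10, 9, 8, 12, 1, 9, 4, 9, 9] sum 71, len 9
end 11: [9, 8, 12, 1, 9, 4, 9, 9, 9] sum 70, len 9
end 12: [9, 8, 12, 1, 9, 4, 9, 9, 9, 4] sum 74, len 10
end 13: [8, 12, 1, 9, 4, 9, 9, 9, 4, 6] sum 71, len 10
end 14: [8, 12, 1, 9, 4, 9, 9, 9, 4, 6, 5] sum 76, len 11
end 15: [12, 1, 9, 4, 9, 9, 9, 4, 6, 5, 7] sum 75, len 11
end 16: [9, 4, 9, 9, 9, 4, 6, 5, 7, 12] sum 74, len 10
end 17: [9, 9, 9, 4, 6, 5, 7, 12, 10] sum 71, len 9
end 18: [9, 9, 9, 4, 6, 5, 7, 12, 10, 4] sum 75, len 10
Shortest qualifying length: 9.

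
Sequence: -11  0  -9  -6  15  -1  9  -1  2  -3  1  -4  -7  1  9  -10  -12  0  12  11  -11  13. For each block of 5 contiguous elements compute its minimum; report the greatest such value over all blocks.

[-11, 0, -9, -6, 15] → min -11
[0, -9, -6, 15, -1] → min -9
[-9, -6, 15, -1, 9] → min -9
[-6, 15, -1, 9, -1] → min -6
[15, -1, 9, -1, 2] → min -1
[-1, 9, -1, 2, -3] → min -3
[9, -1, 2, -3, 1] → min -3
[-1, 2, -3, 1, -4] → min -4
[2, -3, 1, -4, -7] → min -7
[-3, 1, -4, -7, 1] → min -7
[1, -4, -7, 1, 9] → min -7
[-4, -7, 1, 9, -10] → min -10
[-7, 1, 9, -10, -12] → min -12
[1, 9, -10, -12, 0] → min -12
[9, -10, -12, 0, 12] → min -12
[-10, -12, 0, 12, 11] → min -12
[-12, 0, 12, 11, -11] → min -12
[0, 12, 11, -11, 13] → min -11
Greatest of these is -1.

-1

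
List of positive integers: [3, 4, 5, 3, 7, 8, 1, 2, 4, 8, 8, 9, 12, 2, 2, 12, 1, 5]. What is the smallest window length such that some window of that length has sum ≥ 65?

add 3: running sum 3 < 65
add 4: running sum 7 < 65
add 5: running sum 12 < 65
add 3: running sum 15 < 65
add 7: running sum 22 < 65
add 8: running sum 30 < 65
add 1: running sum 31 < 65
add 2: running sum 33 < 65
add 4: running sum 37 < 65
add 8: running sum 45 < 65
add 8: running sum 53 < 65
add 9: running sum 62 < 65
end 12: [5, 3, 7, 8, 1, 2, 4, 8, 8, 9, 12] sum 67, len 11
end 13: [5, 3, 7, 8, 1, 2, 4, 8, 8, 9, 12, 2] sum 69, len 12
end 14: [3, 7, 8, 1, 2, 4, 8, 8, 9, 12, 2, 2] sum 66, len 12
end 15: [8, 1, 2, 4, 8, 8, 9, 12, 2, 2, 12] sum 68, len 11
end 16: [8, 1, 2, 4, 8, 8, 9, 12, 2, 2, 12, 1] sum 69, len 12
end 17: [2, 4, 8, 8, 9, 12, 2, 2, 12, 1, 5] sum 65, len 11
Shortest qualifying length: 11.

11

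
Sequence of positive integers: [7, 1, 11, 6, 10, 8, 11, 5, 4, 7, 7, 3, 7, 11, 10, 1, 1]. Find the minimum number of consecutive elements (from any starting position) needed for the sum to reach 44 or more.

5

add 7: running sum 7 < 44
add 1: running sum 8 < 44
add 11: running sum 19 < 44
add 6: running sum 25 < 44
add 10: running sum 35 < 44
add 8: running sum 43 < 44
add 11: shortest ending here [11, 6, 10, 8, 11] sum 46, len 5
add 5: shortest ending here [11, 6, 10, 8, 11, 5] sum 51, len 6
add 4: shortest ending here [6, 10, 8, 11, 5, 4] sum 44, len 6
add 7: shortest ending here [10, 8, 11, 5, 4, 7] sum 45, len 6
add 7: shortest ending here [10, 8, 11, 5, 4, 7, 7] sum 52, len 7
add 3: shortest ending here [8, 11, 5, 4, 7, 7, 3] sum 45, len 7
add 7: shortest ending here [11, 5, 4, 7, 7, 3, 7] sum 44, len 7
add 11: shortest ending here [5, 4, 7, 7, 3, 7, 11] sum 44, len 7
add 10: shortest ending here [7, 7, 3, 7, 11, 10] sum 45, len 6
add 1: shortest ending here [7, 7, 3, 7, 11, 10, 1] sum 46, len 7
add 1: shortest ending here [7, 7, 3, 7, 11, 10, 1, 1] sum 47, len 8
Shortest qualifying length: 5.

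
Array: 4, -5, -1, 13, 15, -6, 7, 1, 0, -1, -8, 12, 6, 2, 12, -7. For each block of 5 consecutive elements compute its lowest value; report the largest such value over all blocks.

Each size-5 window and its min:
(4, -5, -1, 13, 15) → min -5
(-5, -1, 13, 15, -6) → min -6
(-1, 13, 15, -6, 7) → min -6
(13, 15, -6, 7, 1) → min -6
(15, -6, 7, 1, 0) → min -6
(-6, 7, 1, 0, -1) → min -6
(7, 1, 0, -1, -8) → min -8
(1, 0, -1, -8, 12) → min -8
(0, -1, -8, 12, 6) → min -8
(-1, -8, 12, 6, 2) → min -8
(-8, 12, 6, 2, 12) → min -8
(12, 6, 2, 12, -7) → min -7
Largest of these is -5.

-5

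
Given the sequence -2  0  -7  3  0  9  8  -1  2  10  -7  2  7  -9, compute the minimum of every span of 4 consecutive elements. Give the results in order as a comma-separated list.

-7, -7, -7, 0, -1, -1, -1, -7, -7, -7, -9

(-2, 0, -7, 3) → min -7
(0, -7, 3, 0) → min -7
(-7, 3, 0, 9) → min -7
(3, 0, 9, 8) → min 0
(0, 9, 8, -1) → min -1
(9, 8, -1, 2) → min -1
(8, -1, 2, 10) → min -1
(-1, 2, 10, -7) → min -7
(2, 10, -7, 2) → min -7
(10, -7, 2, 7) → min -7
(-7, 2, 7, -9) → min -9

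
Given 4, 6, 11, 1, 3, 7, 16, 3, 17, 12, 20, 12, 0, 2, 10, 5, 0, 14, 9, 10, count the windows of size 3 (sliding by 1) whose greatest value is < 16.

4 6 11 → max 11  < 16 ✓
6 11 1 → max 11  < 16 ✓
11 1 3 → max 11  < 16 ✓
1 3 7 → max 7  < 16 ✓
3 7 16 → max 16
7 16 3 → max 16
16 3 17 → max 17
3 17 12 → max 17
17 12 20 → max 20
12 20 12 → max 20
20 12 0 → max 20
12 0 2 → max 12  < 16 ✓
0 2 10 → max 10  < 16 ✓
2 10 5 → max 10  < 16 ✓
10 5 0 → max 10  < 16 ✓
5 0 14 → max 14  < 16 ✓
0 14 9 → max 14  < 16 ✓
14 9 10 → max 14  < 16 ✓
11 windows satisfy the condition.

11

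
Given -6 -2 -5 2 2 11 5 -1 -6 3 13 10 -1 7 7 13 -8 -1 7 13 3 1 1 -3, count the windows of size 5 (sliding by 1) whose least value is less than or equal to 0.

-6 -2 -5 2 2 → min -6  ≤ 0 ✓
-2 -5 2 2 11 → min -5  ≤ 0 ✓
-5 2 2 11 5 → min -5  ≤ 0 ✓
2 2 11 5 -1 → min -1  ≤ 0 ✓
2 11 5 -1 -6 → min -6  ≤ 0 ✓
11 5 -1 -6 3 → min -6  ≤ 0 ✓
5 -1 -6 3 13 → min -6  ≤ 0 ✓
-1 -6 3 13 10 → min -6  ≤ 0 ✓
-6 3 13 10 -1 → min -6  ≤ 0 ✓
3 13 10 -1 7 → min -1  ≤ 0 ✓
13 10 -1 7 7 → min -1  ≤ 0 ✓
10 -1 7 7 13 → min -1  ≤ 0 ✓
-1 7 7 13 -8 → min -8  ≤ 0 ✓
7 7 13 -8 -1 → min -8  ≤ 0 ✓
7 13 -8 -1 7 → min -8  ≤ 0 ✓
13 -8 -1 7 13 → min -8  ≤ 0 ✓
-8 -1 7 13 3 → min -8  ≤ 0 ✓
-1 7 13 3 1 → min -1  ≤ 0 ✓
7 13 3 1 1 → min 1
13 3 1 1 -3 → min -3  ≤ 0 ✓
19 windows satisfy the condition.

19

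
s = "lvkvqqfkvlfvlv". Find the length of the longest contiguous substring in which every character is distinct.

5

add l: [l] len 1
add v: [l, v] len 2
add k: [l, v, k] len 3
add v (repeat v, move left end past it): [k, v] len 2
add q: [k, v, q] len 3
add q (repeat q, move left end past it): [q] len 1
add f: [q, f] len 2
add k: [q, f, k] len 3
add v: [q, f, k, v] len 4
add l: [q, f, k, v, l] len 5
add f (repeat f, move left end past it): [k, v, l, f] len 4
add v (repeat v, move left end past it): [l, f, v] len 3
add l (repeat l, move left end past it): [f, v, l] len 3
add v (repeat v, move left end past it): [l, v] len 2
Longest all-distinct length: 5.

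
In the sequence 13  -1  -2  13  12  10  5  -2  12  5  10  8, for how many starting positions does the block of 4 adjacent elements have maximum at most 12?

13 -1 -2 13 → max 13
-1 -2 13 12 → max 13
-2 13 12 10 → max 13
13 12 10 5 → max 13
12 10 5 -2 → max 12  ≤ 12 ✓
10 5 -2 12 → max 12  ≤ 12 ✓
5 -2 12 5 → max 12  ≤ 12 ✓
-2 12 5 10 → max 12  ≤ 12 ✓
12 5 10 8 → max 12  ≤ 12 ✓
5 windows satisfy the condition.

5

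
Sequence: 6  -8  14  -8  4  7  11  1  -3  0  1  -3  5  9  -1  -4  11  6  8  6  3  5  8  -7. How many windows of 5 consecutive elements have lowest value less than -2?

17

[6, -8, 14, -8, 4] → min -8  < -2 ✓
[-8, 14, -8, 4, 7] → min -8  < -2 ✓
[14, -8, 4, 7, 11] → min -8  < -2 ✓
[-8, 4, 7, 11, 1] → min -8  < -2 ✓
[4, 7, 11, 1, -3] → min -3  < -2 ✓
[7, 11, 1, -3, 0] → min -3  < -2 ✓
[11, 1, -3, 0, 1] → min -3  < -2 ✓
[1, -3, 0, 1, -3] → min -3  < -2 ✓
[-3, 0, 1, -3, 5] → min -3  < -2 ✓
[0, 1, -3, 5, 9] → min -3  < -2 ✓
[1, -3, 5, 9, -1] → min -3  < -2 ✓
[-3, 5, 9, -1, -4] → min -4  < -2 ✓
[5, 9, -1, -4, 11] → min -4  < -2 ✓
[9, -1, -4, 11, 6] → min -4  < -2 ✓
[-1, -4, 11, 6, 8] → min -4  < -2 ✓
[-4, 11, 6, 8, 6] → min -4  < -2 ✓
[11, 6, 8, 6, 3] → min 3
[6, 8, 6, 3, 5] → min 3
[8, 6, 3, 5, 8] → min 3
[6, 3, 5, 8, -7] → min -7  < -2 ✓
17 windows satisfy the condition.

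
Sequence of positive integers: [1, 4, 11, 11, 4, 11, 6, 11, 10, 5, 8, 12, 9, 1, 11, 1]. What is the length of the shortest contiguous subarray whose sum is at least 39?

5

add 1: running sum 1 < 39
add 4: running sum 5 < 39
add 11: running sum 16 < 39
add 11: running sum 27 < 39
add 4: running sum 31 < 39
add 11: shortest ending here [4, 11, 11, 4, 11] sum 41, len 5
add 6: shortest ending here [11, 11, 4, 11, 6] sum 43, len 5
add 11: shortest ending here [11, 4, 11, 6, 11] sum 43, len 5
add 10: shortest ending here [4, 11, 6, 11, 10] sum 42, len 5
add 5: shortest ending here [11, 6, 11, 10, 5] sum 43, len 5
add 8: shortest ending here [6, 11, 10, 5, 8] sum 40, len 5
add 12: shortest ending here [11, 10, 5, 8, 12] sum 46, len 5
add 9: shortest ending here [10, 5, 8, 12, 9] sum 44, len 5
add 1: shortest ending here [10, 5, 8, 12, 9, 1] sum 45, len 6
add 11: shortest ending here [8, 12, 9, 1, 11] sum 41, len 5
add 1: shortest ending here [8, 12, 9, 1, 11, 1] sum 42, len 6
Shortest qualifying length: 5.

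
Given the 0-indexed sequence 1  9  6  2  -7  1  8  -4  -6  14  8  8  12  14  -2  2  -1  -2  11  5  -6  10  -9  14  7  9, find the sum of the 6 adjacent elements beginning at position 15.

9

Elements at indices 15..20: 2, -1, -2, 11, 5, -6
sum(2, -1, -2, 11, 5, -6) = 9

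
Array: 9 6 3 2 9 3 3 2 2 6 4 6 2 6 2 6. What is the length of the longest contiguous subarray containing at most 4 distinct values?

[9] 1 distinct, len 1
[9, 6] 2 distinct, len 2
[9, 6, 3] 3 distinct, len 3
[9, 6, 3, 2] 4 distinct, len 4
[9, 6, 3, 2, 9] 4 distinct, len 5
[9, 6, 3, 2, 9, 3] 4 distinct, len 6
[9, 6, 3, 2, 9, 3, 3] 4 distinct, len 7
[9, 6, 3, 2, 9, 3, 3, 2] 4 distinct, len 8
[9, 6, 3, 2, 9, 3, 3, 2, 2] 4 distinct, len 9
[9, 6, 3, 2, 9, 3, 3, 2, 2, 6] 4 distinct, len 10
[3, 3, 2, 2, 6, 4] 4 distinct, len 6
[3, 3, 2, 2, 6, 4, 6] 4 distinct, len 7
[3, 3, 2, 2, 6, 4, 6, 2] 4 distinct, len 8
[3, 3, 2, 2, 6, 4, 6, 2, 6] 4 distinct, len 9
[3, 3, 2, 2, 6, 4, 6, 2, 6, 2] 4 distinct, len 10
[3, 3, 2, 2, 6, 4, 6, 2, 6, 2, 6] 4 distinct, len 11
Longest length with ≤4 distinct: 11.

11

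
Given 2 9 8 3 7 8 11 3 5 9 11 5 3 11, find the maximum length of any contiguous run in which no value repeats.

[2] len 1
[2, 9] len 2
[2, 9, 8] len 3
[2, 9, 8, 3] len 4
[2, 9, 8, 3, 7] len 5
[3, 7, 8] len 3
[3, 7, 8, 11] len 4
[7, 8, 11, 3] len 4
[7, 8, 11, 3, 5] len 5
[7, 8, 11, 3, 5, 9] len 6
[3, 5, 9, 11] len 4
[9, 11, 5] len 3
[9, 11, 5, 3] len 4
[5, 3, 11] len 3
Longest all-distinct length: 6.

6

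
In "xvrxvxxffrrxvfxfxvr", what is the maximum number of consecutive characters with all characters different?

[x] len 1
[x, v] len 2
[x, v, r] len 3
[v, r, x] len 3
[r, x, v] len 3
[v, x] len 2
[x] len 1
[x, f] len 2
[f] len 1
[f, r] len 2
[r] len 1
[r, x] len 2
[r, x, v] len 3
[r, x, v, f] len 4
[v, f, x] len 3
[x, f] len 2
[f, x] len 2
[f, x, v] len 3
[f, x, v, r] len 4
Longest all-distinct length: 4.

4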